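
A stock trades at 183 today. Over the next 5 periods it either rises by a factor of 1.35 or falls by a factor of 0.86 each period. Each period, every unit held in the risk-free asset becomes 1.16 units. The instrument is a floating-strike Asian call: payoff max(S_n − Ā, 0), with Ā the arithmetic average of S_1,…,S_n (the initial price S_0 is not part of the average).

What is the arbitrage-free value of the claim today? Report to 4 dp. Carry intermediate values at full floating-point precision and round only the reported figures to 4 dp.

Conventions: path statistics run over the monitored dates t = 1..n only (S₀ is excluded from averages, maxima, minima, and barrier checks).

With p* = (R−d)/(u−d) = 0.6122, sum probability × payoff across the paths and divide by R^5.
Enumerate all 2^5 = 32 price paths (U = up ×1.35, D = down ×0.86); each path with k up-moves has probability p*^k·(1−p*)^(5−k).
DDDDD: Ā=119.0631, payoff=0.0000, prob=0.008766
UDDDD: Ā=186.9014, payoff=0.0000, prob=0.013841
DUDDD: Ā=168.9674, payoff=0.0000, prob=0.013841
UUDDD: Ā=265.2396, payoff=0.0000, prob=0.021854
DDUDD: Ā=153.5442, payoff=0.0000, prob=0.013841
UDUDD: Ā=241.0287, payoff=0.0000, prob=0.021854
DUUDD: Ā=223.0947, payoff=0.0000, prob=0.021854
UUUDD: Ā=350.2068, payoff=0.0000, prob=0.034506
DDDUD: Ā=140.2802, payoff=0.0000, prob=0.013841
UDDUD: Ā=220.2073, payoff=0.0000, prob=0.021854
DUDUD: Ā=202.2733, payoff=9.8625, prob=0.021854
UUDUD: Ā=317.5221, payoff=15.4818, prob=0.034506
DDUUD: Ā=186.8501, payoff=25.2857, prob=0.021854
UDUUD: Ā=293.3112, payoff=39.6927, prob=0.034506
DUUUD: Ā=275.3772, payoff=57.6267, prob=0.034506
UUUUD: Ā=432.2781, payoff=90.4606, prob=0.054483
DDDDU: Ā=128.8732, payoff=6.2652, prob=0.013841
UDDDU: Ā=202.3009, payoff=9.8349, prob=0.021854
DUDDU: Ā=184.3669, payoff=27.7689, prob=0.021854
UUDDU: Ā=289.4132, payoff=43.5907, prob=0.034506
DDUDU: Ā=168.9437, payoff=43.1921, prob=0.021854
UDUDU: Ā=265.2023, payoff=67.8016, prob=0.034506
DUUDU: Ā=247.2683, payoff=85.7356, prob=0.034506
UUUDU: Ā=388.1537, payoff=134.5849, prob=0.054483
DDDUU: Ā=155.6797, payoff=56.4561, prob=0.021854
UDDUU: Ā=244.3809, payoff=88.6230, prob=0.034506
DUDUU: Ā=226.4469, payoff=106.5570, prob=0.034506
UUDUU: Ā=355.4690, payoff=167.2696, prob=0.054483
DDUUU: Ā=211.0237, payoff=121.9802, prob=0.034506
UDUUU: Ā=331.2581, payoff=191.4805, prob=0.054483
DUUUU: Ā=313.3241, payoff=209.4145, prob=0.054483
UUUUU: Ā=491.8460, payoff=328.7321, prob=0.086025
Price = Σ prob·payoff / R^5 = 96.987877 / 2.100342 = 46.1772

price = 46.1772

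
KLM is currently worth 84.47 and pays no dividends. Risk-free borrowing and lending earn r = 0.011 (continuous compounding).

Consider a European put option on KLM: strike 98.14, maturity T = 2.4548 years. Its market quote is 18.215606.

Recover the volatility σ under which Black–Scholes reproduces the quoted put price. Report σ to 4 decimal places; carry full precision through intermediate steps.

sigma = 0.2124

At σ = 0.2124 the Black–Scholes value reproduces the quote:
σ√T = 0.2124·√2.4548 = 0.332784
d₁ = (ln(S/K) + (r+σ²/2)T) / (σ√T) = (ln(84.47/98.14) + (0.011+0.2124²/2)·2.4548) / 0.332784 = (-0.149999 + 0.082375) / 0.332784 = -0.203204
d₂ = d₁ − σ√T = -0.203204 − 0.332784 = -0.535988
e^{−rT} = 0.973359
N(−d₁) = 0.580512,  N(−d₂) = 0.704017
V = K·e^{−rT}·N(−d₂) − S·N(−d₁) = 67.251482 − 49.035876 = 18.215606 (matching the quote); vega is positive throughout, so no other σ reproduces this price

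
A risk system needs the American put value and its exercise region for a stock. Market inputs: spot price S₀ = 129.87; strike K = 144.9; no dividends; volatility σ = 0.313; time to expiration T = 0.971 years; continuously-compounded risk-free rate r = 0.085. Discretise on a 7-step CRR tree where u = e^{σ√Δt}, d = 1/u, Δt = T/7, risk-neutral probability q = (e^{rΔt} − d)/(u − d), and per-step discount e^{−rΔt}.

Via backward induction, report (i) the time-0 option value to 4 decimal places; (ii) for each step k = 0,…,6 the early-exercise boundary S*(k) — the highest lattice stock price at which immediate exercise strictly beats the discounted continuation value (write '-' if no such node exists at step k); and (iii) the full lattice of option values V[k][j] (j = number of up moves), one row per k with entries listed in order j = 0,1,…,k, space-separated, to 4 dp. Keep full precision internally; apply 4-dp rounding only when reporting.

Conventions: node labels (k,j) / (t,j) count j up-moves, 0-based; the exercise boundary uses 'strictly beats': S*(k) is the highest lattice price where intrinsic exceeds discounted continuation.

params: Δt=0.13871 u=1.12364 d=0.88996 q=0.52164 e^(-rΔt)=0.98828
t_7 payoffs: 87.4733 72.3947 53.3570 29.3204 0.0000 0.0000 0.0000 0.0000
t_6: node(6,0) S=64.5271 payoff=80.3729 vs cont=78.6745 → 80.3729 [stop]  node(6,1) S=81.4700 payoff=63.4300 vs cont=61.7316 → 63.4300 [stop]  node(6,2) S=102.8616 payoff=42.0384 vs cont=40.3400 → 42.0384 [stop]  node(6,3) S=129.8700 payoff=15.0300 vs cont=13.8612 → 15.0300 [stop]  node(6,4) S=163.9700 payoff=0.0000 vs cont=0.0000 → 0.0000 [wait]  node(6,5) S=207.0237 payoff=0.0000 vs cont=0.0000 → 0.0000 [wait]  node(6,6) S=261.3821 payoff=0.0000 vs cont=0.0000 → 0.0000 [wait]  ⇒ S*(6)=129.8700
t_5: node(5,0) S=72.5053 payoff=72.3947 vs cont=70.6963 → 72.3947 [stop]  node(5,1) S=91.5430 payoff=53.3570 vs cont=51.6585 → 53.3570 [stop]  node(5,2) S=115.5796 payoff=29.3204 vs cont=27.6220 → 29.3204 [stop]  node(5,3) S=145.9273 payoff=0.0000 vs cont=7.1054 → 7.1054 [wait]  node(5,4) S=184.2436 payoff=0.0000 vs cont=0.0000 → 0.0000 [wait]  node(5,5) S=232.6205 payoff=0.0000 vs cont=0.0000 → 0.0000 [wait]  ⇒ S*(5)=115.5796
t_4: node(4,0) S=81.4700 payoff=63.4300 vs cont=61.7316 → 63.4300 [stop]  node(4,1) S=102.8616 payoff=42.0384 vs cont=40.3400 → 42.0384 [stop]  node(4,2) S=129.8700 payoff=15.0300 vs cont=17.5242 → 17.5242 [wait]  node(4,3) S=163.9700 payoff=0.0000 vs cont=3.3591 → 3.3591 [wait]  node(4,4) S=207.0237 payoff=0.0000 vs cont=0.0000 → 0.0000 [wait]  ⇒ S*(4)=102.8616
t_3: node(3,0) S=91.5430 payoff=53.3570 vs cont=51.6585 → 53.3570 [stop]  node(3,1) S=115.5796 payoff=29.3204 vs cont=28.9079 → 29.3204 [stop]  node(3,2) S=145.9273 payoff=0.0000 vs cont=10.0162 → 10.0162 [wait]  node(3,3) S=184.2436 payoff=0.0000 vs cont=1.5880 → 1.5880 [wait]  ⇒ S*(3)=115.5796
t_2: node(2,0) S=102.8616 payoff=42.0384 vs cont=40.3400 → 42.0384 [stop]  node(2,1) S=129.8700 payoff=15.0300 vs cont=19.0249 → 19.0249 [wait]  node(2,2) S=163.9700 payoff=0.0000 vs cont=5.5538 → 5.5538 [wait]  ⇒ S*(2)=102.8616
t_1: node(1,0) S=115.5796 payoff=29.3204 vs cont=29.6815 → 29.6815 [wait]  node(1,1) S=145.9273 payoff=0.0000 vs cont=11.8571 → 11.8571 [wait]  ⇒ S*(1)=-
t_0: node(0,0) S=129.8700 payoff=15.0300 vs cont=20.1446 → 20.1446 [wait]  ⇒ S*(0)=-

price = 20.1446
boundary = - - 102.8616 115.5796 102.8616 115.5796 129.8700
tree:
20.1446
29.6815 11.8571
42.0384 19.0249 5.5538
53.3570 29.3204 10.0162 1.5880
63.4300 42.0384 17.5242 3.3591 0.0000
72.3947 53.3570 29.3204 7.1054 0.0000 0.0000
80.3729 63.4300 42.0384 15.0300 0.0000 0.0000 0.0000
87.4733 72.3947 53.3570 29.3204 0.0000 0.0000 0.0000 0.0000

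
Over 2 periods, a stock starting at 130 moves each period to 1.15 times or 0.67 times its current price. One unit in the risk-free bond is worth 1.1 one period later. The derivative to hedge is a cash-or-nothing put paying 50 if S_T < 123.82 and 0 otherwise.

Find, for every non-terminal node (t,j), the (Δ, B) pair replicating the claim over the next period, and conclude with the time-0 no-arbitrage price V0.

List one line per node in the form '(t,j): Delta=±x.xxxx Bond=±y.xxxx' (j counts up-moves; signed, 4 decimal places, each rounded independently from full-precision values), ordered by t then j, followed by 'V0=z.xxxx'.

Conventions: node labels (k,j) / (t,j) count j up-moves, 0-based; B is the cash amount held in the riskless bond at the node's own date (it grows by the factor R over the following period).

Arbitrage-free pricing uses the up-move probability p* = (R−d)/(u−d) = 0.8958, discounting each step at R = 1.1.
Terminal payoffs: V(2,0)=50.0000, V(2,1)=50.0000, V(2,2)=0.0000
(1,0): S=87.1000. Δ = (V_up−V_dn)/(S_up−S_dn) = (50.0000−50.0000)/(100.1650−58.3570) = 0.0000. V = [p*·50.0000 + (1−p*)·50.0000]/1.1 = 45.4545. B = V − Δ·S = 45.4545.
(1,1): S=149.5000. Δ = (V_up−V_dn)/(S_up−S_dn) = (0.0000−50.0000)/(171.9250−100.1650) = -0.6968. V = [p*·0.0000 + (1−p*)·50.0000]/1.1 = 4.7348. B = V − Δ·S = 108.9015.
(0,0): S=130.0000. Δ = (V_up−V_dn)/(S_up−S_dn) = (4.7348−45.4545)/(149.5000−87.1000) = -0.6526. V = [p*·4.7348 + (1−p*)·45.4545]/1.1 = 8.1604. B = V − Δ·S = 92.9931.
As a check, the time-0 holding Δ(0,0)·S0 + B(0,0) comes to 8.1604 — exactly V0.

(0,0): Delta=-0.6526 Bond=92.9931
(1,0): Delta=0.0000 Bond=45.4545
(1,1): Delta=-0.6968 Bond=108.9015
V0=8.1604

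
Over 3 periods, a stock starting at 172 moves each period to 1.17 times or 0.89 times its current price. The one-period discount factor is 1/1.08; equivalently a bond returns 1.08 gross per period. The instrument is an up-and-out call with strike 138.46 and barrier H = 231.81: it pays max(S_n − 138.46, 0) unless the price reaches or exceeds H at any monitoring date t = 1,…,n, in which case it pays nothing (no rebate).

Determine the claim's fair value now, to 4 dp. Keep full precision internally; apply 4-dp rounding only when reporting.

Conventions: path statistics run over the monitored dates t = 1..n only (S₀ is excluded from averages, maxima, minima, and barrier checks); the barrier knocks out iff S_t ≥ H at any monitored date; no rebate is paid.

Risk-neutral up-probability p* = (R−d)/(u−d) = (1.08−0.89)/(1.17−0.89) = 0.6786; the claim prices as the p*-weighted sum of path payoffs discounted by R^3.
Enumerate all 2^3 = 8 price paths (U = up ×1.17, D = down ×0.89); each path with k up-moves has probability p*^k·(1−p*)^(3−k).
DDD: M=153.0800, payoff=0.0000, prob=0.033209
UDD: M=201.2400, payoff=20.9422, prob=0.070108
DUD: M=179.1036, payoff=20.9422, prob=0.070108
UUD: M=235.4508, payoff=0.0000, prob=0.148005
DDU: M=159.4022, payoff=20.9422, prob=0.070108
UDU: M=209.5512, payoff=71.0912, prob=0.148005
DUU: M=209.5512, payoff=71.0912, prob=0.148005
UUU: M=275.4774, payoff=0.0000, prob=0.312454
Price = Σ prob·payoff / R^3 = 25.448290 / 1.259712 = 20.2017

price = 20.2017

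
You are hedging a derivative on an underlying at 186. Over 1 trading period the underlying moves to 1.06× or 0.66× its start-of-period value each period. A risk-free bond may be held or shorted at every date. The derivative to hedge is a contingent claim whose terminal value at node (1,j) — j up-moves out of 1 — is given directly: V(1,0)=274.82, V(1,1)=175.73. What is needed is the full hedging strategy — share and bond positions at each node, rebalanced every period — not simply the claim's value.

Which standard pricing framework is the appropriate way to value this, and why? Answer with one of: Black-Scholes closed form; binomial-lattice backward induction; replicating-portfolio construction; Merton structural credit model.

framework: replicating-portfolio construction

Key observation: a price alone would not answer the question — the per-node share/bond construction on the spot-186, 1.06/0.66 tree is required, and only the replicating-portfolio method yields it.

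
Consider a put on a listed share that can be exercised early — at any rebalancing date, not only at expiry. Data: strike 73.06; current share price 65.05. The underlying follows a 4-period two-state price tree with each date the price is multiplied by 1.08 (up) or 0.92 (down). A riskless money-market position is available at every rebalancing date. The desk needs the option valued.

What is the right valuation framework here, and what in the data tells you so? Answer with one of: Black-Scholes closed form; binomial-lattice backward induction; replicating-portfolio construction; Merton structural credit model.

framework: binomial-lattice backward induction

Key observation: the defining feature is the embedded early-exercise option across 4 discrete dates on the spot-65.05 tree; pricing the strike-73.06 put means working backward with an exercise test at every node.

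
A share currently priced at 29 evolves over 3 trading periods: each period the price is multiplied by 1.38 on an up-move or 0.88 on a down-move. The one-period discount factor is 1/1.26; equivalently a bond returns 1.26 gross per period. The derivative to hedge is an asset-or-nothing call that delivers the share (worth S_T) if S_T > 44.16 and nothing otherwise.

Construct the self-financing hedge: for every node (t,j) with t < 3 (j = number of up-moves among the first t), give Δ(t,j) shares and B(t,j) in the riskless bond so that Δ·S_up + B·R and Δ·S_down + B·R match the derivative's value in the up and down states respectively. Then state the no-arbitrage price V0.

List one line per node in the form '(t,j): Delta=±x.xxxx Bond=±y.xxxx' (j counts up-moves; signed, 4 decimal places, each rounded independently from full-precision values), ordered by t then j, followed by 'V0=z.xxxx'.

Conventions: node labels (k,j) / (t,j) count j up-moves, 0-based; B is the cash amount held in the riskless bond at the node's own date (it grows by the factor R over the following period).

(0,0): Delta=1.4630 Bond=-15.5989
(1,0): Delta=2.2974 Bond=-40.9472
(1,1): Delta=1.2950 Bond=-12.9307
(2,0): Delta=0.0000 Bond=0.0000
(2,1): Delta=2.7600 Bond=-67.8861
(2,2): Delta=1.0000 Bond=0.0000
V0=26.8288

Since d<R<u, set p* = (R−d)/(u−d) = 0.7600; price each node as the discounted p*-expectation of its children.
Terminal payoffs: V(3,0)=0.0000, V(3,1)=0.0000, V(3,2)=48.6003, V(3,3)=76.2141
  t=2,j=0: stock 22.4576 → up 30.9915 (V=0.0000), down 19.7627 (V=0.0000). Price 0.0000; hedge Δ=0.0000, bond B=0.0000.
  t=2,j=1: stock 35.2176 → up 48.6003 (V=48.6003), down 30.9915 (V=0.0000). Price 29.3145; hedge Δ=2.7600, bond B=-67.8861.
  t=2,j=2: stock 55.2276 → up 76.2141 (V=76.2141), down 48.6003 (V=48.6003). Price 55.2276; hedge Δ=1.0000, bond B=0.0000.
  t=1,j=0: stock 25.5200 → up 35.2176 (V=29.3145), down 22.4576 (V=0.0000). Price 17.6817; hedge Δ=2.2974, bond B=-40.9472.
  t=1,j=1: stock 40.0200 → up 55.2276 (V=55.2276), down 35.2176 (V=29.3145). Price 38.8956; hedge Δ=1.2950, bond B=-12.9307.
  t=0,j=0: stock 29.0000 → up 40.0200 (V=38.8956), down 25.5200 (V=17.6817). Price 26.8288; hedge Δ=1.4630, bond B=-15.5989.
Sanity check at the root: Δ(0,0)·S0 + B(0,0) reproduces V0 = 26.8288.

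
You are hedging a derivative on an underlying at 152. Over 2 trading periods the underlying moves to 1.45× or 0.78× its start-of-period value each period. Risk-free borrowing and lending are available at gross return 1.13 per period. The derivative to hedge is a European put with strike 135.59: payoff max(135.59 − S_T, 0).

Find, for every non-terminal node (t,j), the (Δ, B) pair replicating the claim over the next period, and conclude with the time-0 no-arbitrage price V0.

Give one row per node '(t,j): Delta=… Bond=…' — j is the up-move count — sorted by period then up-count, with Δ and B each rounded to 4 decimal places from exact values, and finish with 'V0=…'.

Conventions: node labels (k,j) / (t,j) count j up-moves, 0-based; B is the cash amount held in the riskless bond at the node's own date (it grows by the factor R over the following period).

(0,0): Delta=-0.1789 Bond=34.8997
(1,0): Delta=-0.5427 Bond=82.5705
(1,1): Delta=0.0000 Bond=0.0000
V0=7.7020

Since d<R<u, set p* = (R−d)/(u−d) = 0.5224; price each node as the discounted p*-expectation of its children.
Expiry values: V(2,0)=43.1132, V(2,1)=0.0000, V(2,2)=0.0000
Node (1,0) S=118.5600: V=(p*·0.0000+(1−p*)·43.1132)/1.13=18.2225; Δ=(0.0000−43.1132)/(171.9120−92.4768)=-0.5427; B=V−Δ·S=82.5705
Node (1,1) S=220.4000: V=(p*·0.0000+(1−p*)·0.0000)/1.13=0.0000; Δ=(0.0000−0.0000)/(319.5800−171.9120)=0.0000; B=V−Δ·S=0.0000
Node (0,0) S=152.0000: V=(p*·0.0000+(1−p*)·18.2225)/1.13=7.7020; Δ=(0.0000−18.2225)/(220.4000−118.5600)=-0.1789; B=V−Δ·S=34.8997
Check: Δ(0,0)·S0 + B(0,0) = 7.7020 = V0.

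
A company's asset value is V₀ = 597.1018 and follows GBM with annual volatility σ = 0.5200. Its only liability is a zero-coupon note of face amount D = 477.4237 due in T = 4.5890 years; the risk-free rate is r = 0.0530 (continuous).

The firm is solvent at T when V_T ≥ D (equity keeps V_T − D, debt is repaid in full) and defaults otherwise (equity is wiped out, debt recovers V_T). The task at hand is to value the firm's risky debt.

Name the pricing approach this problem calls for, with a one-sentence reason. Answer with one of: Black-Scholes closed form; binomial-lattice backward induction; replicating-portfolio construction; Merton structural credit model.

framework: Merton structural credit model

Key observation: the question is about default risk generated by asset-value dynamics against a debt face of 477.4237 — the structural framework prices exactly that.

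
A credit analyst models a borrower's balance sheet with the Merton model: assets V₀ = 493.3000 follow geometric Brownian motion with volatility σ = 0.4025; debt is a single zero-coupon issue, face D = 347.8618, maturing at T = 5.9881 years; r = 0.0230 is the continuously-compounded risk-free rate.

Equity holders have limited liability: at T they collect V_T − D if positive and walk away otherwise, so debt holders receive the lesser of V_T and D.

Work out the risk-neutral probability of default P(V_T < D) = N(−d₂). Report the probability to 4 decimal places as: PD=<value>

PD=0.4992

With assets at 493.3000 and a single debt payment of 347.8618 at 5.9881 years:
d₁ = [ln(V₀/D) + (r + σ²/2)T] / (σ√T)
   = [ln(493.3000/347.8618) + (0.0230 + 0.5·0.4025²)·5.9881] / (0.4025·√5.9881)
   = [0.349312 + 0.622781] / 0.984941 = 0.986955
d₂ = d₁ − σ√T = 0.986955 − 0.984941 = 0.002014
risk-neutral PD = N(−d₂) = N(-0.002014) = 0.499197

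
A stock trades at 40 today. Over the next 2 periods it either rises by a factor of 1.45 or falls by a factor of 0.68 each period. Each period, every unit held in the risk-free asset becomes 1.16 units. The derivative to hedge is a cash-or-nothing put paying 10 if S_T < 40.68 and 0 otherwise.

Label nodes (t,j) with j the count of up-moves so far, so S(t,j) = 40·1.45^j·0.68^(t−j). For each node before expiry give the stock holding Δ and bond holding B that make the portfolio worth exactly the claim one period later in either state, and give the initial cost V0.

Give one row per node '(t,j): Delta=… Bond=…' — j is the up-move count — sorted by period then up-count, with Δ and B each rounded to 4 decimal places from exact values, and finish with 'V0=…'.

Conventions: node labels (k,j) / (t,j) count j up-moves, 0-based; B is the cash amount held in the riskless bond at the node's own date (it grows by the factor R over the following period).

No-arbitrage ⇒ martingale measure with p* = (R−d)/(u−d) = 0.6234.
Payoffs at expiry: V(2,0)=10.0000, V(2,1)=10.0000, V(2,2)=0.0000
  t=1,j=0: stock 27.2000 → up 39.4400 (V=10.0000), down 18.4960 (V=10.0000). Price 8.6207; hedge Δ=0.0000, bond B=8.6207.
  t=1,j=1: stock 58.0000 → up 84.1000 (V=0.0000), down 39.4400 (V=10.0000). Price 3.2468; hedge Δ=-0.2239, bond B=16.2338.
  t=0,j=0: stock 40.0000 → up 58.0000 (V=3.2468), down 27.2000 (V=8.6207). Price 4.5437; hedge Δ=-0.1745, bond B=11.5228.
Verification: the root portfolio costs Δ(0,0)·S0 + B(0,0) = 4.5437, matching V0.

(0,0): Delta=-0.1745 Bond=11.5228
(1,0): Delta=0.0000 Bond=8.6207
(1,1): Delta=-0.2239 Bond=16.2338
V0=4.5437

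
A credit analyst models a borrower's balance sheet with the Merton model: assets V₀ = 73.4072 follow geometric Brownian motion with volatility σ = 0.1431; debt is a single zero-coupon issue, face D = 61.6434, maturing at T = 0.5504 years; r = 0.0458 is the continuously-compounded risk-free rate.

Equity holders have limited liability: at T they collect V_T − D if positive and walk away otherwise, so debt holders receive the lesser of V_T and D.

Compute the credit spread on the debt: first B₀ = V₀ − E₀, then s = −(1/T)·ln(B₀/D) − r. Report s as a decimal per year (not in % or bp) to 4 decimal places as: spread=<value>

Apply the equity-as-call identities (strike 61.6434, horizon 0.5504 years):
d₁ = [ln(V₀/D) + (r + σ²/2)T] / (σ√T)
   = [ln(73.4072/61.6434) + (0.0458 + 0.5·0.1431²)·0.5504] / (0.1431·√0.5504)
   = [0.174656 + 0.030844] / 0.106164 = 1.935674
d₂ = d₁ − σ√T = 1.935674 − 0.106164 = 1.829509
N(d₁) = 0.973546,  N(d₂) = 0.966338,  e^(−rT) = 0.975107
E₀ = V₀·N(d₁) − D·e^(−rT)·N(d₂)
   = 73.4072·0.973546 − 61.6434·0.975107·0.966338 = 13.379768
B₀ = V₀ − E₀ = 73.4072 − 13.379768 = 60.027432
spread = −(1/T)·ln(B₀/D) − r = −(1/0.5504)·ln(60.027432/61.6434) − 0.0458 = 0.00246401

spread=0.0025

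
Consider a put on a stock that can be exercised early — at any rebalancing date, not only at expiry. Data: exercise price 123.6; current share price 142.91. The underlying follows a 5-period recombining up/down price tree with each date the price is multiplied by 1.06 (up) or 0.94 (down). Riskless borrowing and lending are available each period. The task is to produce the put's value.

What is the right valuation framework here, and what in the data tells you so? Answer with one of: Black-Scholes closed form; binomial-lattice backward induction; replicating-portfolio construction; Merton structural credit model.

framework: binomial-lattice backward induction

Key observation: with exercise allowed before expiry on a discrete up/down model (5 steps from spot 142.91), the strike-123.6 put's value must be rolled back through the tree testing early exercise at each node.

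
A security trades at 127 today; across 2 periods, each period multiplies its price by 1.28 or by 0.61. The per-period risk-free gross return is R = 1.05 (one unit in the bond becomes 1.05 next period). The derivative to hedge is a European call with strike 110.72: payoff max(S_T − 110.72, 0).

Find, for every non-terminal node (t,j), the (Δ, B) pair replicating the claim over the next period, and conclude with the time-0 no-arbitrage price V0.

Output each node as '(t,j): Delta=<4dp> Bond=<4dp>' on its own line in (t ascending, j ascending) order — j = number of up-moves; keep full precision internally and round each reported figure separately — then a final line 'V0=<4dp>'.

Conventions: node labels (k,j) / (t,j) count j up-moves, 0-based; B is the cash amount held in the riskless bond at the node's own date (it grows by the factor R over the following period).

(0,0): Delta=0.7156 Bond=-52.7984
(1,0): Delta=0.0000 Bond=0.0000
(1,1): Delta=0.8939 Bond=-84.4174
V0=38.0841

Risk-neutral probability p* = (R−d)/(u−d) = (1.05−0.61)/(1.28−0.61) = 0.6567.
Expiry values: V(2,0)=0.0000, V(2,1)=0.0000, V(2,2)=97.3568
Node (1,0) S=77.4700: V=(p*·0.0000+(1−p*)·0.0000)/1.05=0.0000; Δ=(0.0000−0.0000)/(99.1616−47.2567)=0.0000; B=V−Δ·S=0.0000
Node (1,1) S=162.5600: V=(p*·97.3568+(1−p*)·0.0000)/1.05=60.8912; Δ=(97.3568−0.0000)/(208.0768−99.1616)=0.8939; B=V−Δ·S=-84.4174
Node (0,0) S=127.0000: V=(p*·60.8912+(1−p*)·0.0000)/1.05=38.0841; Δ=(60.8912−0.0000)/(162.5600−77.4700)=0.7156; B=V−Δ·S=-52.7984
Verification: the root portfolio costs Δ(0,0)·S0 + B(0,0) = 38.0841, matching V0.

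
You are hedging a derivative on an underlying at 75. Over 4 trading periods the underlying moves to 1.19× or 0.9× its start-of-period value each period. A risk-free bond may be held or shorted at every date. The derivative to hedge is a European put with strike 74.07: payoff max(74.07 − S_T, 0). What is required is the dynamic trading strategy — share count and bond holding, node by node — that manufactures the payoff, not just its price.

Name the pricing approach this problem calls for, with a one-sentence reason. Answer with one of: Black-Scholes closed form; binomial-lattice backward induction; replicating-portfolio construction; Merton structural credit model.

Key observation: since the answer must list Δ and B at each node of the 1.19/0.9 lattice on 75, the replicating-portfolio method — solving the two-state system at every node — is the one that applies.

framework: replicating-portfolio construction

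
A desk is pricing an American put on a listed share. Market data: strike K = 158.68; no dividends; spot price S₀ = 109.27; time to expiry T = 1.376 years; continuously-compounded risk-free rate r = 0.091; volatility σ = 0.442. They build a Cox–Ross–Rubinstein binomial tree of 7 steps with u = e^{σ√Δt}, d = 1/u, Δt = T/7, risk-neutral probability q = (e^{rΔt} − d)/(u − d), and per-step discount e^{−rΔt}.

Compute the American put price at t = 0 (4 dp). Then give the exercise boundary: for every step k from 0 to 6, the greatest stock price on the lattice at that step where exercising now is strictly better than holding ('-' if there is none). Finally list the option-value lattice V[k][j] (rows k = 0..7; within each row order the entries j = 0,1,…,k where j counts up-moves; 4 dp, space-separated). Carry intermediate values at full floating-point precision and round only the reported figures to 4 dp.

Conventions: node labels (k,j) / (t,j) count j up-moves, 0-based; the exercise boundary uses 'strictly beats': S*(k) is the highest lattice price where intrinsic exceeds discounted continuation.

price = 51.2972
boundary = - 89.8243 73.8391 89.8243 109.2700 89.8243 109.2700
tree:
51.2972
68.8557 35.3844
84.8409 50.2810 21.5884
97.9813 68.8557 33.3025 10.5132
108.7833 84.8409 49.4100 18.2051 3.1078
117.6629 97.9813 68.8557 30.6285 6.2891 0.0000
124.9624 108.7833 84.8409 49.4100 12.7268 0.0000 0.0000
130.9628 117.6629 97.9813 68.8557 25.7545 0.0000 0.0000 0.0000

params: Δt=0.19657 u=1.21649 d=0.82204 q=0.49692 e^(-rΔt)=0.98227
t_7 payoffs: 130.9628 117.6629 97.9813 68.8557 25.7545 0.0000 0.0000 0.0000
t_6: node(6,0) S=33.7176 payoff=124.9624 vs cont=122.1491 → 124.9624 [stop]  node(6,1) S=49.8967 payoff=108.7833 vs cont=105.9701 → 108.7833 [stop]  node(6,2) S=73.8391 payoff=84.8409 vs cont=82.0277 → 84.8409 [stop]  node(6,3) S=109.2700 payoff=49.4100 vs cont=46.5968 → 49.4100 [stop]  node(6,4) S=161.7021 payoff=0.0000 vs cont=12.7268 → 12.7268 [wait]  node(6,5) S=239.2931 payoff=0.0000 vs cont=0.0000 → 0.0000 [wait]  node(6,6) S=354.1153 payoff=0.0000 vs cont=0.0000 → 0.0000 [wait]  ⇒ S*(6)=109.2700
t_5: node(5,0) S=41.0171 payoff=117.6629 vs cont=114.8497 → 117.6629 [stop]  node(5,1) S=60.6987 payoff=97.9813 vs cont=95.1681 → 97.9813 [stop]  node(5,2) S=89.8243 payoff=68.8557 vs cont=66.0425 → 68.8557 [stop]  node(5,3) S=132.9255 payoff=25.7545 vs cont=30.6285 → 30.6285 [wait]  node(5,4) S=196.7084 payoff=0.0000 vs cont=6.2891 → 6.2891 [wait]  node(5,5) S=291.0968 payoff=0.0000 vs cont=0.0000 → 0.0000 [wait]  ⇒ S*(5)=89.8243
t_4: node(4,0) S=49.8967 payoff=108.7833 vs cont=105.9701 → 108.7833 [stop]  node(4,1) S=73.8391 payoff=84.8409 vs cont=82.0277 → 84.8409 [stop]  node(4,2) S=109.2700 payoff=49.4100 vs cont=48.9758 → 49.4100 [stop]  node(4,3) S=161.7021 payoff=0.0000 vs cont=18.2051 → 18.2051 [wait]  node(4,4) S=239.2931 payoff=0.0000 vs cont=3.1078 → 3.1078 [wait]  ⇒ S*(4)=109.2700
t_3: node(3,0) S=60.6987 payoff=97.9813 vs cont=95.1681 → 97.9813 [stop]  node(3,1) S=89.8243 payoff=68.8557 vs cont=66.0425 → 68.8557 [stop]  node(3,2) S=132.9255 payoff=25.7545 vs cont=33.3025 → 33.3025 [wait]  node(3,3) S=196.7084 payoff=0.0000 vs cont=10.5132 → 10.5132 [wait]  ⇒ S*(3)=89.8243
t_2: node(2,0) S=73.8391 payoff=84.8409 vs cont=82.0277 → 84.8409 [stop]  node(2,1) S=109.2700 payoff=49.4100 vs cont=50.2810 → 50.2810 [wait]  node(2,2) S=161.7021 payoff=0.0000 vs cont=21.5884 → 21.5884 [wait]  ⇒ S*(2)=73.8391
t_1: node(1,0) S=89.8243 payoff=68.8557 vs cont=66.4677 → 68.8557 [stop]  node(1,1) S=132.9255 payoff=25.7545 vs cont=35.3844 → 35.3844 [wait]  ⇒ S*(1)=89.8243
t_0: node(0,0) S=109.2700 payoff=49.4100 vs cont=51.2972 → 51.2972 [wait]  ⇒ S*(0)=-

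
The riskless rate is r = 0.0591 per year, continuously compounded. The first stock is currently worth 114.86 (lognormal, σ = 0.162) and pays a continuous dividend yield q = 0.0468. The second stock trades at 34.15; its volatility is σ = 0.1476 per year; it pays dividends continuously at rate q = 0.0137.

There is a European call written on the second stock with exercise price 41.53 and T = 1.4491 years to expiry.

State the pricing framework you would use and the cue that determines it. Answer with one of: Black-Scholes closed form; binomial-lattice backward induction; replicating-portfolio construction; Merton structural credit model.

Key observation: everything needed for the exact continuous-time valuation of the European call on the second stock (strike 41.53) is given, and no feature rules the closed form out.

framework: Black-Scholes closed form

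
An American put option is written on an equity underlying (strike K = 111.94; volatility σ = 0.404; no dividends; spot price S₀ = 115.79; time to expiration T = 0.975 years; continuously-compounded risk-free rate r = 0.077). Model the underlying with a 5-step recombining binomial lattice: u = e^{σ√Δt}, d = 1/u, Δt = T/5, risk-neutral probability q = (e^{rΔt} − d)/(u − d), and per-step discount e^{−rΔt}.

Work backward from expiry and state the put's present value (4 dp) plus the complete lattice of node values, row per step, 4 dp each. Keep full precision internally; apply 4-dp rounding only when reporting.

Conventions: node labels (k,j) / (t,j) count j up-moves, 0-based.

Δt=0.19500  u=1.19531  d=0.83661  q=0.49769  discount=0.98510
step 5 (expiry): payoffs max(K−S,0) = 64.4855 44.1392 15.0693 0.0000 0.0000 0.0000
k=4: (k=4,j=0): S=56.7226, K−S=55.2174, hold=53.5492 ⇒ V=55.2174 exercise | (k=4,j=1): S=81.0426, K−S=30.8974, hold=29.2292 ⇒ V=30.8974 exercise | (k=4,j=2): S=115.7900, K−S=0.0000, hold=7.4566 ⇒ V=7.4566 continue | (k=4,j=3): S=165.4355, K−S=0.0000, hold=0.0000 ⇒ V=0.0000 continue | (k=4,j=4): S=236.3667, K−S=0.0000, hold=0.0000 ⇒ V=0.0000 continue
k=3: (k=3,j=0): S=67.8008, K−S=44.1392, hold=42.4710 ⇒ V=44.1392 exercise | (k=3,j=1): S=96.8707, K−S=15.0693, hold=18.9445 ⇒ V=18.9445 continue | (k=3,j=2): S=138.4044, K−S=0.0000, hold=3.6897 ⇒ V=3.6897 continue | (k=3,j=3): S=197.7459, K−S=0.0000, hold=0.0000 ⇒ V=0.0000 continue
k=2: (k=2,j=0): S=81.0426, K−S=30.8974, hold=31.1291 ⇒ V=31.1291 continue | (k=2,j=1): S=115.7900, K−S=0.0000, hold=11.1831 ⇒ V=11.1831 continue | (k=2,j=2): S=165.4355, K−S=0.0000, hold=1.8257 ⇒ V=1.8257 continue
k=1: (k=1,j=0): S=96.8707, K−S=15.0693, hold=20.8861 ⇒ V=20.8861 continue | (k=1,j=1): S=138.4044, K−S=0.0000, hold=6.4288 ⇒ V=6.4288 continue
k=0: (k=0,j=0): S=115.7900, K−S=0.0000, hold=13.4868 ⇒ V=13.4868 continue

price = 13.4868
tree:
13.4868
20.8861 6.4288
31.1291 11.1831 1.8257
44.1392 18.9445 3.6897 0.0000
55.2174 30.8974 7.4566 0.0000 0.0000
64.4855 44.1392 15.0693 0.0000 0.0000 0.0000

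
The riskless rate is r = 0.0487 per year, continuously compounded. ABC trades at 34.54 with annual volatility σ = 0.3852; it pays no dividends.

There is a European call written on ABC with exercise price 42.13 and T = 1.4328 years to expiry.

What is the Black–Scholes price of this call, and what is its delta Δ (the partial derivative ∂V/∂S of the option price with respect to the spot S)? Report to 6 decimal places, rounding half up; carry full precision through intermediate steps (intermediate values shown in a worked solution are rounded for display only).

σ√T = 0.3852·√1.4328 = 0.461083
d₁ = (ln(S/K) + (r+σ²/2)T) / (σ√T) = (ln(34.54/42.13) + (0.0487+0.3852²/2)·1.4328) / 0.461083 = (-0.198642 + 0.176076) / 0.461083 = -0.048941
d₂ = d₁ − σ√T = -0.048941 − 0.461083 = -0.510024
e^{−rT} = 0.932601
N(d₁) = 0.480483,  N(d₂) = 0.305017
Call price V = S·N(d₁) − K·e^{−rT}·N(d₂) = 16.595887 − 11.984282 = 4.611605
Δ = N(d₁) = 0.480483

price = 4.611605
Δ = 0.480483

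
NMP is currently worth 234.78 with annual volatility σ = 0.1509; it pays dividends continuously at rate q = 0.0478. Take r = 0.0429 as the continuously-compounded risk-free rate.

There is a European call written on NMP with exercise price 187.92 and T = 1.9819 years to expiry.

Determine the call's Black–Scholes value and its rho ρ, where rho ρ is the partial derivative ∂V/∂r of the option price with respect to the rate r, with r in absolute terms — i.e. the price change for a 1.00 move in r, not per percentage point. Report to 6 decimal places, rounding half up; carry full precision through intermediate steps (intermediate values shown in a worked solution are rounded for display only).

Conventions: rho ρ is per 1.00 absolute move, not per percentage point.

σ√T = 0.1509·√1.9819 = 0.212437
d₁ = (ln(S/K) + (r−q+σ²/2)T) / (σ√T) = (ln(234.78/187.92) + (0.0429−0.0478+0.1509²/2)·1.9819) / 0.212437 = (0.222633 + 0.012853) / 0.212437 = 1.108498
d₂ = d₁ − σ√T = 1.108498 − 0.212437 = 0.896061
e^{−rT} = 0.918491
e^{−qT} = 0.909614
N(d₁) = 0.866177,  N(d₂) = 0.814890
Call price V = S·e^{−qT}·N(d₁) − K·e^{−rT}·N(d₂) = 184.979989 − 140.652263 = 44.327726
ρ = K·T·e^{−rT}·N(d₂) = 278.758720

price = 44.327726
ρ = 278.758720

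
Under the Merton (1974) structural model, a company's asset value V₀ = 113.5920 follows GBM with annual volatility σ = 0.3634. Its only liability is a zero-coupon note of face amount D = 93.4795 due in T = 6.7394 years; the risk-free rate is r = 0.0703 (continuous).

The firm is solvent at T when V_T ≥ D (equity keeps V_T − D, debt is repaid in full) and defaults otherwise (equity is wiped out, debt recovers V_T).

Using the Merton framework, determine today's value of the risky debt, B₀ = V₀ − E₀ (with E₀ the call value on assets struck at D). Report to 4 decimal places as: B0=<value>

Equity is a call on the firm's assets struck at D = 93.4795:
d₁ = [ln(V₀/D) + (r + σ²/2)T] / (σ√T)
   = [ln(113.5920/93.4795) + (0.0703 + 0.5·0.3634²)·6.7394] / (0.3634·√6.7394)
   = [0.194871 + 0.918781] / 0.943399 = 1.180467
d₂ = d₁ − σ√T = 1.180467 − 0.943399 = 0.237068
N(d₁) = 0.881093,  N(d₂) = 0.593698,  e^(−rT) = 0.622644
E₀ = V₀·N(d₁) − D·e^(−rT)·N(d₂)
   = 113.5920·0.881093 − 93.4795·0.622644·0.593698 = 65.529210
B₀ = V₀ − E₀ = 113.5920 − 65.529210 = 48.062790

B0=48.0628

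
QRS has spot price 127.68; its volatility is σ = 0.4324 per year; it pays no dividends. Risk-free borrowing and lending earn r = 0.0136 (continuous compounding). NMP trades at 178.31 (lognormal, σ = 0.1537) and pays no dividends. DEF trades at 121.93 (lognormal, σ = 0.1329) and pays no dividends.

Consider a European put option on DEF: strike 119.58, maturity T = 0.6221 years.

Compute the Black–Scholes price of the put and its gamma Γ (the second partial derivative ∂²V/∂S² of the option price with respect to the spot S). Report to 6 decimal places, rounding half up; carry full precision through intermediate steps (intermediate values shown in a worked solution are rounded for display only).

price = 3.524766
Γ = 0.029667

σ√T = 0.1329·√0.6221 = 0.104823
d₁ = (ln(S/K) + (r+σ²/2)T) / (σ√T) = (ln(121.93/119.58) + (0.0136+0.1329²/2)·0.6221) / 0.104823 = (0.019462 + 0.013954) / 0.104823 = 0.318786
d₂ = d₁ − σ√T = 0.318786 − 0.104823 = 0.213963
e^{−rT} = 0.991575
N(−d₁) = 0.374945,  N(−d₂) = 0.415288
Put price V = K·e^{−rT}·N(−d₂) − S·N(−d₁) = 49.241750 − 45.716984 = 3.524766
φ(d₁) = (1/√(2π))·e^{−d₁²/2} = 0.379178
Γ = φ(d₁) / (S·σ·√T) = 0.029667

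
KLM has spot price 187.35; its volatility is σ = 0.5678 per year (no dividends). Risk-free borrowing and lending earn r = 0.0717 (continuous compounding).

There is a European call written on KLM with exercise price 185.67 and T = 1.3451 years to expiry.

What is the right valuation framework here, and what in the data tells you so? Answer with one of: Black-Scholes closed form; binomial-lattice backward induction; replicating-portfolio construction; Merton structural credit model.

Key observation: the strike-185.67 call on KLM is European-exercise on a continuously-modelled lognormal underlying, so its value is a single closed-form evaluation.

framework: Black-Scholes closed form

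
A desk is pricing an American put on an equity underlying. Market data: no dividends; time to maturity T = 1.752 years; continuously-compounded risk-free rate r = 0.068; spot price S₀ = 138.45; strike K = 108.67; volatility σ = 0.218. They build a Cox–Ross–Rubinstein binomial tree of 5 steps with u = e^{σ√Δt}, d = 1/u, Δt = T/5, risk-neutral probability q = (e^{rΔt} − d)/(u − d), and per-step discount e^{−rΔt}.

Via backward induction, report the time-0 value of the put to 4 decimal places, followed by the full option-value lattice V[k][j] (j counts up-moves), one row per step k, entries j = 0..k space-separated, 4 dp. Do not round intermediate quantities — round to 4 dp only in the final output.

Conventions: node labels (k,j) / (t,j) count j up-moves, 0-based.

Δt=0.35040, u=1.13774, d=0.87894, q=0.56096, disc=e^(-rΔt)=0.97645
k=5 terminal: V=max(K-S,0) → 36.0465 14.6623 0.0000 0.0000 0.0000 0.0000
k=4: j=0 S=82.6267 intr=26.0433 cont=23.4846 V=26.0433[EX]; j=1 S=106.9564 intr=1.7136 cont=6.2858 V=6.2858[hold]; j=2 S=138.4500 intr=0.0000 cont=0.0000 V=0.0000[hold]; j=3 S=179.2171 intr=0.0000 cont=0.0000 V=0.0000[hold]; j=4 S=231.9881 intr=0.0000 cont=0.0000 V=0.0000[hold]
k=3: j=0 S=94.0077 intr=14.6623 cont=14.6080 V=14.6623[EX]; j=1 S=121.6886 intr=0.0000 cont=2.6948 V=2.6948[hold]; j=2 S=157.5202 intr=0.0000 cont=0.0000 V=0.0000[hold]; j=3 S=203.9025 intr=0.0000 cont=0.0000 V=0.0000[hold]
k=2: j=0 S=106.9564 intr=1.7136 cont=7.7619 V=7.7619[hold]; j=1 S=138.4500 intr=0.0000 cont=1.1553 V=1.1553[hold]; j=2 S=179.2171 intr=0.0000 cont=0.0000 V=0.0000[hold]
k=1: j=0 S=121.6886 intr=0.0000 cont=3.9604 V=3.9604[hold]; j=1 S=157.5202 intr=0.0000 cont=0.4953 V=0.4953[hold]
k=0: j=0 S=138.4500 intr=0.0000 cont=1.9691 V=1.9691[hold]

price = 1.9691
tree:
1.9691
3.9604 0.4953
7.7619 1.1553 0.0000
14.6623 2.6948 0.0000 0.0000
26.0433 6.2858 0.0000 0.0000 0.0000
36.0465 14.6623 0.0000 0.0000 0.0000 0.0000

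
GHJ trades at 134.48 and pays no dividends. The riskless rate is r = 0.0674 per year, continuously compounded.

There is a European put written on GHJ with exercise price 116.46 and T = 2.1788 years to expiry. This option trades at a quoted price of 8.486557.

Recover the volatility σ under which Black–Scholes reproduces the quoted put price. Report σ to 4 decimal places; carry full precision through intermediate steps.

At σ = 0.3125 the Black–Scholes value reproduces the quote:
σ√T = 0.3125·√2.1788 = 0.461274
d₁ = (ln(S/K) + (r+σ²/2)T) / (σ√T) = (ln(134.48/116.46) + (0.0674+0.3125²/2)·2.1788) / 0.461274 = (0.143868 + 0.253238) / 0.461274 = 0.860889
d₂ = d₁ − σ√T = 0.860889 − 0.461274 = 0.399615
e^{−rT} = 0.863423
N(−d₁) = 0.194650,  N(−d₂) = 0.344720
V = K·e^{−rT}·N(−d₂) − S·N(−d₁) = 34.663034 − 26.176477 = 8.486557 (equal to the quote); since ∂V/∂σ > 0 for all σ, the implied volatility is unique

sigma = 0.3125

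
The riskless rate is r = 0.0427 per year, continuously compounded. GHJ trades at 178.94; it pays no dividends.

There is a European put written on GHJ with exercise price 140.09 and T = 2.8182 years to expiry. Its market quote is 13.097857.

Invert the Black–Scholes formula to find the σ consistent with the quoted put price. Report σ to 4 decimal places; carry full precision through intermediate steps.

sigma = 0.3393

At σ = 0.3393 the Black–Scholes value reproduces the quote:
σ√T = 0.3393·√2.8182 = 0.569600
d₁ = (ln(S/K) + (r+σ²/2)T) / (σ√T) = (ln(178.94/140.09) + (0.0427+0.3393²/2)·2.8182) / 0.569600 = (0.244765 + 0.282559) / 0.569600 = 0.925781
d₂ = d₁ − σ√T = 0.925781 − 0.569600 = 0.356181
e^{−rT} = 0.886621
N(−d₁) = 0.177280,  N(−d₂) = 0.360852
V = K·e^{−rT}·N(−d₂) − S·N(−d₁) = 44.820328 − 31.722470 = 13.097857 (the quoted price), and the Black–Scholes price is strictly increasing in σ, so σ is unique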